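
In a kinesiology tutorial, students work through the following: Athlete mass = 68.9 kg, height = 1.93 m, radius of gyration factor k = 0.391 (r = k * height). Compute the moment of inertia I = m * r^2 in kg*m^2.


r = k * height = 0.391 * 1.93 = 0.75463 m
r^2 = 0.75463^2 = 0.569466
I = 68.9 * 0.569466 = 39.236 kg*m^2

39.236 kg*m^2


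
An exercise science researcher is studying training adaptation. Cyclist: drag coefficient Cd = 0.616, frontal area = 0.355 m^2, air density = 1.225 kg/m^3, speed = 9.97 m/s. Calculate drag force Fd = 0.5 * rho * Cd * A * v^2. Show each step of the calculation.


v^2 = 9.97^2 = 99.4009
Fd = 0.5 * 1.225 * 0.616 * 0.355 * 99.4009
= 13.314 N

13.314 N


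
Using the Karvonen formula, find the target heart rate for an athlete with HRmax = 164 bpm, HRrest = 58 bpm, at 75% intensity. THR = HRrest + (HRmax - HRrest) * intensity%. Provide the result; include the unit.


HRR = 164 - 58 = 106
THR = 58 + 106 * 0.75
= 58 + 79.5
= 137.5 bpm

137.5 bpm


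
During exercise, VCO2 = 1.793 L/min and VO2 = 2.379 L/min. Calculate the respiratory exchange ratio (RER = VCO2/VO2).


RER = VCO2 / VO2
= 1.793 / 2.379
= 0.7537

0.7537


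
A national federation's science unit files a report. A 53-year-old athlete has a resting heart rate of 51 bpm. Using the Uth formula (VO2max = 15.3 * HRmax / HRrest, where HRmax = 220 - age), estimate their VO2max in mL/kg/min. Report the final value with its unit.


HRmax = 220 - 53 = 167 bpm
Ratio = HRmax / HRrest = 167 / 51 = 3.2745
VO2max = 15.3 * 3.2745 = 50.1 mL/kg/min

50.1 mL/kg/min


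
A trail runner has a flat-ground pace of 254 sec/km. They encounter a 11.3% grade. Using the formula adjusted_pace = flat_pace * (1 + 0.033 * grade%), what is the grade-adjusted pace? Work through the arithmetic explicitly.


Grade factor = 1 + 0.033 * 11.3 = 1.3729
Adjusted = 254 * 1.3729 = 348.72 sec/km

348.72 s/km


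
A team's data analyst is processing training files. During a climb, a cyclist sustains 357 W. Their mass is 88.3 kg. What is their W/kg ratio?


Power-to-weight = 357 W / 88.3 kg
= 4.043 W/kg

4.043 W/kg


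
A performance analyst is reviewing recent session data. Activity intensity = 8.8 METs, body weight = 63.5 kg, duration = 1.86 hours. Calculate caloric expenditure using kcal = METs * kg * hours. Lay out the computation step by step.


kcal = 8.8 * 63.5 * 1.86
= 558.8 * 1.86
= 1039.37 kcal

1039.37 kcal


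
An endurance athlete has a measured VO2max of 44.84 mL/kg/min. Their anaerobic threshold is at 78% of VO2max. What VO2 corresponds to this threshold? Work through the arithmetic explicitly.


Anaerobic threshold VO2 = VO2max * 78%
= 44.84 * 0.78
= 34.98 mL/kg/min

34.98 mL/kg/min


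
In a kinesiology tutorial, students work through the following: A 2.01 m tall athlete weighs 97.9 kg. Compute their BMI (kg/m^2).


height^2 = 4.0401 m^2
BMI = 97.9 / 4.0401 = 24.23 kg/m^2

24.23 kg/m^2


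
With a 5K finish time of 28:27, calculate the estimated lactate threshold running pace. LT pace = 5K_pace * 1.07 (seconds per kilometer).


Race duration = 1707 s for 5 km
Average pace = 1707 / 5 = 341.4 s/km
LT pace = 341.4 * 1.07
= 365.3 s/km

365.3 s/km


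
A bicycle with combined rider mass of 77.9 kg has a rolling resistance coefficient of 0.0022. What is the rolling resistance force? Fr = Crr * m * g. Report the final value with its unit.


Fr = 0.0022 * 77.9 * 9.81
= 0.17138 * 9.81
= 1.681 N

1.681 N


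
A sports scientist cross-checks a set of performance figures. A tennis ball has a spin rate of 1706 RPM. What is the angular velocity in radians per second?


Convert RPM to rad/s: multiply by 2*pi and divide by 60
omega = 1706 * 2 * pi / 60
= 178.652 rad/s

178.652 rad/s


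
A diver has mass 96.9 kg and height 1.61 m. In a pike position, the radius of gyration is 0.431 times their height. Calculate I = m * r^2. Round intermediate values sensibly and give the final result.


r = 0.431 * 1.61 = 0.69391 m
I = m * r^2 = 96.9 * 0.481511 = 46.658 kg*m^2

46.658 kg*m^2


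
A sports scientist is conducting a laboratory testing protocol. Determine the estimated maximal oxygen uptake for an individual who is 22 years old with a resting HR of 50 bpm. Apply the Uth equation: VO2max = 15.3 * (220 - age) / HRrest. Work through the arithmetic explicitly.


HRmax = 220 - 22 = 198
VO2max = 15.3 * (198 / 50)
= 15.3 * 3.96
= 60.59 mL/kg/min

60.59 mL/kg/min


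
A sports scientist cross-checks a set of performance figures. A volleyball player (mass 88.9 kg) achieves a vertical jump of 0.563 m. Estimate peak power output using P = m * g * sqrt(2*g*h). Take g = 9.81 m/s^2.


2 * g * h = 2 * 9.81 * 0.563 = 11.04606
sqrt(11.04606) = 3.323561 m/s
P = 88.9 * 9.81 * 3.323561 = 2898.51 W

2898.51 W


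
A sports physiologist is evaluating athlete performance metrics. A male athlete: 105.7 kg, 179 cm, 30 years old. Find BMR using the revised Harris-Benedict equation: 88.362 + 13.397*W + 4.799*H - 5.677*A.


Intercept = 88.362
Weight contribution = 13.397 * 105.7 = 1416.0629
Height contribution = 4.799 * 179 = 859.021
Age contribution = 5.677 * 30 = 170.31
BMR = 88.362 + 1416.0629 + 859.021 - 170.31
= 2193.14 kcal/day

2193.14 kcal/day


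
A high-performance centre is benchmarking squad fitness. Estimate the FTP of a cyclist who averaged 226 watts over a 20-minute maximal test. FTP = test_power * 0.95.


FTP = 226 * 0.95 = 214.7 W

214.7 W


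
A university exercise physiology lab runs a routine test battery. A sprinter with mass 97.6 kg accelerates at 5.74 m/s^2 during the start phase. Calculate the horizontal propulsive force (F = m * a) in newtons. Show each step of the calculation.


F = m * a
= 97.6 * 5.74
= 560.22 N

560.22 N


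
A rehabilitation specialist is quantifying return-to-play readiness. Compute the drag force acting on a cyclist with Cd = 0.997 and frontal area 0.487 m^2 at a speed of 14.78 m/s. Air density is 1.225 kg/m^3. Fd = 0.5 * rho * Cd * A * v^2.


Step 1: v^2 = 218.4484
Step 2: Fd = 0.5 * 1.225 * 0.997 * 0.487 * 218.4484
= 64.965 N

64.965 N


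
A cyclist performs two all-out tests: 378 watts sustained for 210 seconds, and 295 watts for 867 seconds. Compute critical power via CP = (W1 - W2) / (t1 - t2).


W1 = P1 * t1 = 378 * 210 = 79380 J
W2 = P2 * t2 = 295 * 867 = 255765 J
CP = (79380 - 255765) / (210 - 867)
= 268.47 W

268.47 W


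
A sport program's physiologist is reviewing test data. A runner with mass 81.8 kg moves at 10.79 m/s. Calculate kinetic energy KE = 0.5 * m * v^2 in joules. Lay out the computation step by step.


v^2 = 10.79^2 = 116.4241
KE = 0.5 * 81.8 * 116.4241
= 4761.75 J

4761.75 J


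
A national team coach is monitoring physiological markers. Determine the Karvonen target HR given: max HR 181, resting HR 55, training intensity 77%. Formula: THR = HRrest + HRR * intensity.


HRR = HRmax - HRrest = 181 - 55 = 126
THR = 55 + 126 * 0.77
= 152.02 bpm

152.02 bpm


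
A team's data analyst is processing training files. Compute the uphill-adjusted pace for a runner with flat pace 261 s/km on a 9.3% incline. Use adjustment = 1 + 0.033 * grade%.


Adjustment factor = 1 + 0.033 * 9.3 = 1.3069
Grade-adjusted pace = 261 * 1.3069 = 341.1 s/km

341.1 s/km


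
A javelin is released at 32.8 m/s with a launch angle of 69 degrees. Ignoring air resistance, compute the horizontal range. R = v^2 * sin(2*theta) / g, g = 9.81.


Launch speed squared = 1075.84
sin(2 * 69 deg) = 0.669131
Range = 1075.84 * 0.669131 / 9.81
= 73.382 m

73.382 m


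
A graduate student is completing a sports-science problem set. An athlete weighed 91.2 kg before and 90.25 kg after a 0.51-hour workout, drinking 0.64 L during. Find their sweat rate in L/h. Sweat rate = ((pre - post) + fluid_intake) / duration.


Body mass change = 0.95 kg
Total sweat loss = 0.95 + 0.64 = 1.59 L
Rate = 1.59 / 0.51 = 3.118 L/h

3.118 L/h


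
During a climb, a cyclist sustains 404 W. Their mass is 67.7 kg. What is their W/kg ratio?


Power-to-weight = 404 W / 67.7 kg
= 5.968 W/kg

5.968 W/kg


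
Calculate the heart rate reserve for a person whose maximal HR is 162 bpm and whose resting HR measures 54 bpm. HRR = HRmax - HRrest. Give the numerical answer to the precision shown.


HRmax = 162 bpm
HRrest = 54 bpm
HRR = 162 - 54 = 108 bpm

108 bpm


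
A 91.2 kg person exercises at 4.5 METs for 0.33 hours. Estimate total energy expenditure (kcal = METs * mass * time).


Energy = METs * mass(kg) * time(h)
= 4.5 * 91.2 * 0.33
= 135.43 kcal

135.43 kcal


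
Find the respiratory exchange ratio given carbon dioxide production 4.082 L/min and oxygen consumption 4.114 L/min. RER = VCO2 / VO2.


VCO2 = 4.082 L/min
VO2 = 4.114 L/min
RER = 4.082 / 4.114 = 0.9922

0.9922


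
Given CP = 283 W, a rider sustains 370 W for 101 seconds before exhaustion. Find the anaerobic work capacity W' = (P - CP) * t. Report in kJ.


Excess power = 370 - 283 = 87 W
Work above CP = 87 * 101 = 8787 J
W' = 8.787 kJ

8.787 kJ


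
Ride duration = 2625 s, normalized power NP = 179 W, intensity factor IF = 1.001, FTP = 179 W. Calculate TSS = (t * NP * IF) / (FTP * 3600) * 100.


Numerator = 2625 * 179 * 1.001 = 470344.875
Denominator = 179 * 3600 = 644400
TSS = 470344.875 / 644400 * 100
= 72.99

72.99 TSS


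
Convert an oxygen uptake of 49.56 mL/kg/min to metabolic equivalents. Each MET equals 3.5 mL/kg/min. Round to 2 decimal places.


One MET = 3.5 mL/kg/min
Number of METs = 49.56 / 3.5
= 14.16 METs

14.16 METs


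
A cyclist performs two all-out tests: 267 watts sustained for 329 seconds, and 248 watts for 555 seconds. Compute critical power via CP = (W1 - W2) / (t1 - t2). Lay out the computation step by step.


W1 = P1 * t1 = 267 * 329 = 87843 J
W2 = P2 * t2 = 248 * 555 = 137640 J
CP = (87843 - 137640) / (329 - 555)
= 220.34 W

220.34 W


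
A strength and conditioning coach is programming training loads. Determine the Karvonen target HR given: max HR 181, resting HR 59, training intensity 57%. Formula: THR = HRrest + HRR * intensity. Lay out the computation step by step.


HRR = HRmax - HRrest = 181 - 59 = 122
THR = 59 + 122 * 0.57
= 128.54 bpm

128.54 bpm


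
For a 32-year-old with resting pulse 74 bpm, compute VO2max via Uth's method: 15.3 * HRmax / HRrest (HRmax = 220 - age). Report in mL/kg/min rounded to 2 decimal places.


Step 1: HRmax = 220 - 32 = 188 bpm
Step 2: Ratio = 188 / 74 = 2.5405
Step 3: VO2max = 15.3 * 2.5405 = 38.87 mL/kg/min

38.87 mL/kg/min


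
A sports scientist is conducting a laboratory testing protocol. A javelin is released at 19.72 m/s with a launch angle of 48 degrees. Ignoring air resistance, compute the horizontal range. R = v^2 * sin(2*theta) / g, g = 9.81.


Launch speed squared = 388.8784
sin(2 * 48 deg) = 0.994522
Range = 388.8784 * 0.994522 / 9.81
= 39.424 m

39.424 m


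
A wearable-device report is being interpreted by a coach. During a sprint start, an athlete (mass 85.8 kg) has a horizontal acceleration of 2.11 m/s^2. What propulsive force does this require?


Propulsive force = mass * acceleration
= 85.8 kg * 2.11 m/s^2
= 181.04 N

181.04 N


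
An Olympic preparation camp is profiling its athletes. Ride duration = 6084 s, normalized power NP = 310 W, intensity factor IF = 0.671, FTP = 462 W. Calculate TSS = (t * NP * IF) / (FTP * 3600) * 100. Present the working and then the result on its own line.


Numerator = 6084 * 310 * 0.671 = 1265532.84
Denominator = 462 * 3600 = 1663200
TSS = 1265532.84 / 1663200 * 100
= 76.09

76.09 TSS


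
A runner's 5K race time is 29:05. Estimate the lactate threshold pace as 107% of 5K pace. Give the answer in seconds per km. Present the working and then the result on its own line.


Total race time = 29*60 + 5 = 1745 seconds
5K pace = 1745 / 5 = 349.0 sec/km
LT pace = 349.0 * 1.07 = 373.43 sec/km

373.43 s/km


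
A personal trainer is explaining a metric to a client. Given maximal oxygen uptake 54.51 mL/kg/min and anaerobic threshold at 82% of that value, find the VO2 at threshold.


Percentage as decimal = 0.82
VO2 at AT = 54.51 * 0.82 = 44.7 mL/kg/min

44.7 mL/kg/min


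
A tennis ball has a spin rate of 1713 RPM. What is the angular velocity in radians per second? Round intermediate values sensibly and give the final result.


Convert RPM to rad/s: multiply by 2*pi and divide by 60
omega = 1713 * 2 * pi / 60
= 179.385 rad/s

179.385 rad/s


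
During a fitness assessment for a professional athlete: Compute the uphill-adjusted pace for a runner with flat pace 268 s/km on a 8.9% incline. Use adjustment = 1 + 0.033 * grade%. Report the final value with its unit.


Adjustment factor = 1 + 0.033 * 8.9 = 1.2937
Grade-adjusted pace = 268 * 1.2937 = 346.71 s/km

346.71 s/km


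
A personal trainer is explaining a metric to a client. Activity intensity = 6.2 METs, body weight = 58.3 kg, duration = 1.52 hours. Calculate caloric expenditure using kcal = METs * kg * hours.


kcal = 6.2 * 58.3 * 1.52
= 361.46 * 1.52
= 549.42 kcal

549.42 kcal


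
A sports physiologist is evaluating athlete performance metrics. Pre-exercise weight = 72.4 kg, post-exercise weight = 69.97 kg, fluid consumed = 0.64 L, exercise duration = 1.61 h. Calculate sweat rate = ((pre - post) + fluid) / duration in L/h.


Weight loss = 72.4 - 69.97 = 2.43 kg (approx L)
Total sweat = 2.43 + 0.64 = 3.07 L
Sweat rate = 3.07 / 1.61 = 1.907 L/h

1.907 L/h


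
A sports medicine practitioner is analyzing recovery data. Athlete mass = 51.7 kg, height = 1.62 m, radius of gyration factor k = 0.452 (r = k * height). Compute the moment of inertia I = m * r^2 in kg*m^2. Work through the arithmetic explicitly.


r = k * height = 0.452 * 1.62 = 0.73224 m
r^2 = 0.73224^2 = 0.536175
I = 51.7 * 0.536175 = 27.72 kg*m^2

27.72 kg*m^2


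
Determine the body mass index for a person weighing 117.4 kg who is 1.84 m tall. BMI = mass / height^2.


BMI = mass / height^2
= 117.4 / 1.84^2
= 117.4 / 3.3856
= 34.68 kg/m^2

34.68 kg/m^2


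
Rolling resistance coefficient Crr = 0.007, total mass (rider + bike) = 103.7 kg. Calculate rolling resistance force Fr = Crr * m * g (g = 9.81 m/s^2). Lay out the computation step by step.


Fr = Crr * m * g
= 0.007 * 103.7 * 9.81
= 7.121 N

7.121 N


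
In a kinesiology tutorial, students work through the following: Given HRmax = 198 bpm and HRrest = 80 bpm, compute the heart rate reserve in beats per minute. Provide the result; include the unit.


Heart rate reserve = maximum HR minus resting HR
HRR = 198 - 80 = 118 bpm

118 bpm


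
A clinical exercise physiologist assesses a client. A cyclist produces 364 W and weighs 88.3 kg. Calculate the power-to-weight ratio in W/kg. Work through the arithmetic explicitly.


P/W = power / mass
= 364 / 88.3
= 4.122 W/kg

4.122 W/kg


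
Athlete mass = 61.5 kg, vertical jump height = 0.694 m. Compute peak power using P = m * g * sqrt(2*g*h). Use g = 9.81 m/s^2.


sqrt(2 * 9.81 * 0.694) = sqrt(13.61628) = 3.690024 m/s
P = 61.5 * 9.81 * 3.690024
= 2226.25 W

2226.25 W


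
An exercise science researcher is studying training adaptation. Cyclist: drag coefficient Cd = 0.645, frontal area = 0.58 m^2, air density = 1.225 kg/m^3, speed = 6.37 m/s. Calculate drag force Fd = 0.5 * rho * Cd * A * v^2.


v^2 = 6.37^2 = 40.5769
Fd = 0.5 * 1.225 * 0.645 * 0.58 * 40.5769
= 9.298 N

9.298 N


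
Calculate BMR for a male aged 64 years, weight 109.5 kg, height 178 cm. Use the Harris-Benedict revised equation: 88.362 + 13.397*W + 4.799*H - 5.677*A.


Substituting values:
W term = 13.397 * 109.5 = 1466.9715
H term = 4.799 * 178 = 854.222
A term = 5.677 * 64 = 363.328
BMR = 2046.23 kcal/day

2046.23 kcal/day


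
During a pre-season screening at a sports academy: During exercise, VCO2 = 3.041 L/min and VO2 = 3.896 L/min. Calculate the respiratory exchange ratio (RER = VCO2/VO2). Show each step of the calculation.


RER = VCO2 / VO2
= 3.041 / 3.896
= 0.7805

0.7805


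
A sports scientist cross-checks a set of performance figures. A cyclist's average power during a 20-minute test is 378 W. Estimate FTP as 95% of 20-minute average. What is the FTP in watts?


FTP = 20-min power * 0.95
= 378 * 0.95
= 359.1 W

359.1 W


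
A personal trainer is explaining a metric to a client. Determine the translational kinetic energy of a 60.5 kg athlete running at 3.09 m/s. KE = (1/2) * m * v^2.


KE = 0.5 * m * v^2
= 0.5 * 60.5 * 3.09^2
= 0.5 * 60.5 * 9.5481
= 288.83 J

288.83 J


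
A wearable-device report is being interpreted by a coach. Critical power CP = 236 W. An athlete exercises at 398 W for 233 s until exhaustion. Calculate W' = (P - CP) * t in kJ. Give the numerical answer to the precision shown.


P - CP = 398 - 236 = 162 W
W' = 162 * 233 = 37746 J
= 37746 / 1000 = 37.746 kJ

37.746 kJ


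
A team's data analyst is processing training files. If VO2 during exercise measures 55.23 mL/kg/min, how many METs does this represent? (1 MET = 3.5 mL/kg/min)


METs = VO2 / 3.5 = 55.23 / 3.5 = 15.78

15.78 METs


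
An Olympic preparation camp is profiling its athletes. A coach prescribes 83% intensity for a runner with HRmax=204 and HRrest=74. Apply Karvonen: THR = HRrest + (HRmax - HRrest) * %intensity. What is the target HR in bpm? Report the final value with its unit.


Heart rate reserve = 204 - 74 = 130
Intensity fraction = 83 / 100 = 0.83
THR = 74 + 130 * 0.83 = 181.9 bpm

181.9 bpm


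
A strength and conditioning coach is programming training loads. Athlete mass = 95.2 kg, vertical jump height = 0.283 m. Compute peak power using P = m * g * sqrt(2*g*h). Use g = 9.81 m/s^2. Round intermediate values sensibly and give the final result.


sqrt(2 * 9.81 * 0.283) = sqrt(5.55246) = 2.356366 m/s
P = 95.2 * 9.81 * 2.356366
= 2200.64 W

2200.64 W


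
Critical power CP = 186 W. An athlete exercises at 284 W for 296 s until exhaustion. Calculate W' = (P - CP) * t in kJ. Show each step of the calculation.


P - CP = 284 - 186 = 98 W
W' = 98 * 296 = 29008 J
= 29008 / 1000 = 29.008 kJ

29.008 kJ


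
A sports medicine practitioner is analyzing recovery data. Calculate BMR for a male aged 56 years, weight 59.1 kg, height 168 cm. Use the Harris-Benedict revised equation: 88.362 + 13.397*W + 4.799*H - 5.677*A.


Substituting values:
W term = 13.397 * 59.1 = 791.7627
H term = 4.799 * 168 = 806.232
A term = 5.677 * 56 = 317.912
BMR = 1368.44 kcal/day

1368.44 kcal/day


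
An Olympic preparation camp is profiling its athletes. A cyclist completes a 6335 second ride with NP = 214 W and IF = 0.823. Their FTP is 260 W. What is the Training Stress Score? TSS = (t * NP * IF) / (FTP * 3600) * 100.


t * NP * IF = 6335 * 214 * 0.823 = 1115732.87
FTP * 3600 = 936000
TSS = (1115732.87 / 936000) * 100 = 119.2

119.2 TSS


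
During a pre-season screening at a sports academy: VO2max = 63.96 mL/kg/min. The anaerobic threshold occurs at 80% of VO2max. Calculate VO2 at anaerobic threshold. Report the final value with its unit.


AT fraction = 80 / 100 = 0.8
AT VO2 = 63.96 * 0.8
= 51.17 mL/kg/min

51.17 mL/kg/min


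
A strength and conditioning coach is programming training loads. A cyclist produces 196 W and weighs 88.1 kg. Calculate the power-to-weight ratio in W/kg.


P/W = power / mass
= 196 / 88.1
= 2.225 W/kg

2.225 W/kg


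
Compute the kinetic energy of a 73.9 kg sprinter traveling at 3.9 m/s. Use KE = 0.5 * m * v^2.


Velocity squared = 15.21
KE = 0.5 * 73.9 * 15.21 = 562.01 J

562.01 J


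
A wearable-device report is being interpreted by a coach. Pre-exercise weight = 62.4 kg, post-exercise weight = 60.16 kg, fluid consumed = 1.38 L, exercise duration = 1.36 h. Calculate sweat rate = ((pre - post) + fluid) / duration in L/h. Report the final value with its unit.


Weight loss = 62.4 - 60.16 = 2.24 kg (approx L)
Total sweat = 2.24 + 1.38 = 3.62 L
Sweat rate = 3.62 / 1.36 = 2.662 L/h

2.662 L/h


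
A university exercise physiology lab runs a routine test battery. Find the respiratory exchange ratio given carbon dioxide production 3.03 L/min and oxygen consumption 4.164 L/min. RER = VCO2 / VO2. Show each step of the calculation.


VCO2 = 3.03 L/min
VO2 = 4.164 L/min
RER = 3.03 / 4.164 = 0.7277

0.7277


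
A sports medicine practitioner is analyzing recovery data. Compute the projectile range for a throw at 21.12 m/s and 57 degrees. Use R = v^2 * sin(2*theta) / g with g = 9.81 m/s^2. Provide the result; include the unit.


Two times the angle = 114 degrees
sin(114) = 0.913545
R = 446.0544 * 0.913545 / 9.81 = 41.538 m

41.538 m


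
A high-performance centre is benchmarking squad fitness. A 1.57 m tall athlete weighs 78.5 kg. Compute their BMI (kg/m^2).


height^2 = 2.4649 m^2
BMI = 78.5 / 2.4649 = 31.85 kg/m^2

31.85 kg/m^2


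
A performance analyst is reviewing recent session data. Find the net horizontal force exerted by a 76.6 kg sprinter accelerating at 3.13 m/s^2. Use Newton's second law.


Newton's second law: F = m * a
F = 76.6 * 3.13 = 239.76 N

239.76 N


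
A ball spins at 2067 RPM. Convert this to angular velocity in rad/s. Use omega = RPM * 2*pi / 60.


omega = 2067 * 2 * pi / 60
= 2067 * 6.28318531 / 60
= 12987.344 / 60
= 216.456 rad/s

216.456 rad/s


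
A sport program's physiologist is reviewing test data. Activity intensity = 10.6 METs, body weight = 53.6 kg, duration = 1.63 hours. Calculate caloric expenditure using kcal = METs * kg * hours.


kcal = 10.6 * 53.6 * 1.63
= 568.16 * 1.63
= 926.1 kcal

926.1 kcal


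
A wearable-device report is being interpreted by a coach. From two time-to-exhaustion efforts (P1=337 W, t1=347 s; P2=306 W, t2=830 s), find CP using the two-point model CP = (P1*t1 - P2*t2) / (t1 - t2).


Work in trial 1 = 116939 J
Work in trial 2 = 253980 J
Delta work = -137041 J
Delta time = -483 s
CP = -137041 / -483 = 283.73 W

283.73 W


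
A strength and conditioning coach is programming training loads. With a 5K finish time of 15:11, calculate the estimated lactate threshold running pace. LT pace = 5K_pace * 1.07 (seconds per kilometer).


Race duration = 911 s for 5 km
Average pace = 911 / 5 = 182.2 s/km
LT pace = 182.2 * 1.07
= 194.95 s/km

194.95 s/km


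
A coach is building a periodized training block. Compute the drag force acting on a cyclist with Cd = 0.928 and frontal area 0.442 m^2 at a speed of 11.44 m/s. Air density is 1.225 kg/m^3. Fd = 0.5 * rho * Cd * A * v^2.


Step 1: v^2 = 130.8736
Step 2: Fd = 0.5 * 1.225 * 0.928 * 0.442 * 130.8736
= 32.88 N

32.88 N


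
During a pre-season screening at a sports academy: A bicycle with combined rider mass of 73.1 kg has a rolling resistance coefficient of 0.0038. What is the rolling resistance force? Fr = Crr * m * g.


Fr = 0.0038 * 73.1 * 9.81
= 0.27778 * 9.81
= 2.725 N

2.725 N


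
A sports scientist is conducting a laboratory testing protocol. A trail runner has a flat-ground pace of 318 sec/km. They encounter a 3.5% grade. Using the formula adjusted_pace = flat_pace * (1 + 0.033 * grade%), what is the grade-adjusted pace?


Grade factor = 1 + 0.033 * 3.5 = 1.1155
Adjusted = 318 * 1.1155 = 354.73 sec/km

354.73 s/km


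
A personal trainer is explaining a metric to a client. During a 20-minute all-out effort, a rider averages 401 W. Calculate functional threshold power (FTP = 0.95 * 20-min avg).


FTP = 0.95 * 401
= 380.95 W

380.95 W


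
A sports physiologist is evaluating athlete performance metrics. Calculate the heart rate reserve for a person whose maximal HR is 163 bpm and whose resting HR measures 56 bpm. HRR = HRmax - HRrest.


HRmax = 163 bpm
HRrest = 56 bpm
HRR = 163 - 56 = 107 bpm

107 bpm


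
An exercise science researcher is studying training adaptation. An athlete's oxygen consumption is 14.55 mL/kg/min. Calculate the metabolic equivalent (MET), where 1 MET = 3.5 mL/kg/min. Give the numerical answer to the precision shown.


MET = VO2 / 3.5
= 14.55 / 3.5
= 4.16 METs

4.16 METs


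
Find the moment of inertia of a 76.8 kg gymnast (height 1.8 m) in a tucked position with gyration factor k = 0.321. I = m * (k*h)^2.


Radius of gyration = 0.321 * 1.8 = 0.5778 m
I = 76.8 * 0.5778^2
= 76.8 * 0.333853
= 25.64 kg*m^2

25.64 kg*m^2


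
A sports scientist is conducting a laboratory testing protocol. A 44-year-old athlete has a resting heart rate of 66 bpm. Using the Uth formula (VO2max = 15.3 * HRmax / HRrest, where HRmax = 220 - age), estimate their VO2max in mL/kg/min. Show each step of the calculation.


HRmax = 220 - 44 = 176 bpm
Ratio = HRmax / HRrest = 176 / 66 = 2.6667
VO2max = 15.3 * 2.6667 = 40.8 mL/kg/min

40.8 mL/kg/min


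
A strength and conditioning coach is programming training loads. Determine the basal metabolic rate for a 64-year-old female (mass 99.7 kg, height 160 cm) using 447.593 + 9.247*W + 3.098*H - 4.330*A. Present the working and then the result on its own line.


BMR = 447.593 + 9.247*99.7 + 3.098*160 - 4.330*64
= 1588.08 kcal/day

1588.08 kcal/day


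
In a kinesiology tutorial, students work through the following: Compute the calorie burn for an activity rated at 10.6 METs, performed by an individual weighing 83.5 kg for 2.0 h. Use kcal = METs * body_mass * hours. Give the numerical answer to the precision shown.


Product of METs and mass = 10.6 * 83.5 = 885.1
Total kcal = 885.1 * 2.0 = 1770.2 kcal

1770.2 kcal


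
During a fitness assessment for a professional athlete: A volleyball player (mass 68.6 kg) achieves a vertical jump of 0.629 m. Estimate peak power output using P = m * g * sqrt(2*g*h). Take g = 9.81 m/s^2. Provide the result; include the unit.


2 * g * h = 2 * 9.81 * 0.629 = 12.34098
sqrt(12.34098) = 3.512973 m/s
P = 68.6 * 9.81 * 3.512973 = 2364.11 W

2364.11 W


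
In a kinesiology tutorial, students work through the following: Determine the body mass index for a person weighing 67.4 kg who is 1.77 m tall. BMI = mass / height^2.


BMI = mass / height^2
= 67.4 / 1.77^2
= 67.4 / 3.1329
= 21.51 kg/m^2

21.51 kg/m^2


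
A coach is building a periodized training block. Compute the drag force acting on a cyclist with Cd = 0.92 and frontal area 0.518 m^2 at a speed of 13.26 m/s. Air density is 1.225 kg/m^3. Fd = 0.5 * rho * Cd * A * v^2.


Step 1: v^2 = 175.8276
Step 2: Fd = 0.5 * 1.225 * 0.92 * 0.518 * 175.8276
= 51.323 N

51.323 N


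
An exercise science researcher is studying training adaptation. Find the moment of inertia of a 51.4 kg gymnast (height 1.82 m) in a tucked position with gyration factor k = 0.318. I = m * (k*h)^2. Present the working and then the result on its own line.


Radius of gyration = 0.318 * 1.82 = 0.57876 m
I = 51.4 * 0.57876^2
= 51.4 * 0.334963
= 17.217 kg*m^2

17.217 kg*m^2


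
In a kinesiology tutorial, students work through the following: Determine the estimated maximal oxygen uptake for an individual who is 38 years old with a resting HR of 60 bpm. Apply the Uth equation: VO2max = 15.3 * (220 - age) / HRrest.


HRmax = 220 - 38 = 182
VO2max = 15.3 * (182 / 60)
= 15.3 * 3.0333
= 46.41 mL/kg/min

46.41 mL/kg/min


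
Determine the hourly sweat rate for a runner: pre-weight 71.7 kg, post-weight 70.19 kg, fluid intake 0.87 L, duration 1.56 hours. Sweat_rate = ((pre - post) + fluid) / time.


Mass lost = 71.7 - 70.19 = 1.51 kg
Add fluid consumed: 1.51 + 0.87 = 2.38 L total sweat
Sweat rate = 2.38 / 1.56 = 1.526 L/h

1.526 L/h


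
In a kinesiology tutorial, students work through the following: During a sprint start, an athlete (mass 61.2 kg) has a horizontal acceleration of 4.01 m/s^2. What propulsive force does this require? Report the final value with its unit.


Propulsive force = mass * acceleration
= 61.2 kg * 4.01 m/s^2
= 245.41 N

245.41 N


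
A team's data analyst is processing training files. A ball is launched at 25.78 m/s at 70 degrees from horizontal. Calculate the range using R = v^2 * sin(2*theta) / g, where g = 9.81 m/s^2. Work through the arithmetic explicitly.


sin(2 * 70) = sin(140) = 0.642788
v^2 = 25.78^2 = 664.6084
R = 664.6084 * 0.642788 / 9.81
= 43.548 m

43.548 m


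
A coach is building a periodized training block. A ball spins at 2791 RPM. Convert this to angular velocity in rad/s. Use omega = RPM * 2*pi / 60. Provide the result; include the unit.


omega = 2791 * 2 * pi / 60
= 2791 * 6.28318531 / 60
= 17536.37 / 60
= 292.273 rad/s

292.273 rad/s


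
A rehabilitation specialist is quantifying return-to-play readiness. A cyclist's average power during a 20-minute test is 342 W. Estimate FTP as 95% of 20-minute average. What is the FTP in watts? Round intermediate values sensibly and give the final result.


FTP = 20-min power * 0.95
= 342 * 0.95
= 324.9 W

324.9 W


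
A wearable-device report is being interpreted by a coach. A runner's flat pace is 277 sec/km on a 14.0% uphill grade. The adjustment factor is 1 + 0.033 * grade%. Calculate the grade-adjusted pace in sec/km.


Factor = 1 + 0.033 * 14.0 = 1.462
Adjusted pace = 277 * 1.462
= 404.97 sec/km

404.97 s/km


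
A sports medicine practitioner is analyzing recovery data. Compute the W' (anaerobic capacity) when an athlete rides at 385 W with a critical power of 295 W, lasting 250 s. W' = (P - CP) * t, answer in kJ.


Above-CP power = 90 W
Duration = 250 s
W' = 90 * 250 = 22500 J
Convert: 22500 / 1000 = 22.5 kJ

22.5 kJ


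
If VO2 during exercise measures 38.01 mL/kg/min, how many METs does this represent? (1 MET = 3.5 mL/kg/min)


METs = VO2 / 3.5 = 38.01 / 3.5 = 10.86

10.86 METs


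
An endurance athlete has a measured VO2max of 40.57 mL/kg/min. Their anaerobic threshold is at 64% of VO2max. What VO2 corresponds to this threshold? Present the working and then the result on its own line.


Anaerobic threshold VO2 = VO2max * 64%
= 40.57 * 0.64
= 25.96 mL/kg/min

25.96 mL/kg/min


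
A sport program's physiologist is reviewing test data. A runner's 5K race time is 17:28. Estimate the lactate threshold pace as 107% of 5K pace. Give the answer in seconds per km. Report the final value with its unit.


Total race time = 17*60 + 28 = 1048 seconds
5K pace = 1048 / 5 = 209.6 sec/km
LT pace = 209.6 * 1.07 = 224.27 sec/km

224.27 s/km


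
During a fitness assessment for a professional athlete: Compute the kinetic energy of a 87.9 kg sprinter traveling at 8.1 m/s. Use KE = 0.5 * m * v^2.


Velocity squared = 65.61
KE = 0.5 * 87.9 * 65.61 = 2883.56 J

2883.56 J


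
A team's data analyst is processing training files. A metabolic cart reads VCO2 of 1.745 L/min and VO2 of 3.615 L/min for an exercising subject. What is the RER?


RER = VCO2 / VO2 = 1.745 / 3.615 = 0.4827

0.4827


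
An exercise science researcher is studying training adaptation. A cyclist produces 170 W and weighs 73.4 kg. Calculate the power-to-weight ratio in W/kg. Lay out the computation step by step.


P/W = power / mass
= 170 / 73.4
= 2.316 W/kg

2.316 W/kg


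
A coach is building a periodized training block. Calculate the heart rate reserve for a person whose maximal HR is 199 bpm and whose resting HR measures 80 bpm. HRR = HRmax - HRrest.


HRmax = 199 bpm
HRrest = 80 bpm
HRR = 199 - 80 = 119 bpm

119 bpm


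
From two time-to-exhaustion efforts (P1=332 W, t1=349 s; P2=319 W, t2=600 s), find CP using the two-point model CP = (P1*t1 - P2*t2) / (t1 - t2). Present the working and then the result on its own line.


Work in trial 1 = 115868 J
Work in trial 2 = 191400 J
Delta work = -75532 J
Delta time = -251 s
CP = -75532 / -251 = 300.92 W

300.92 W


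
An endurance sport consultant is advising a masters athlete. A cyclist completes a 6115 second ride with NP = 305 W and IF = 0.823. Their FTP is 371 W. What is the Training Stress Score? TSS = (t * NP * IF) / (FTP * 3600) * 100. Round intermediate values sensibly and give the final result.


t * NP * IF = 6115 * 305 * 0.823 = 1534956.725
FTP * 3600 = 1335600
TSS = (1534956.725 / 1335600) * 100 = 114.93

114.93 TSS


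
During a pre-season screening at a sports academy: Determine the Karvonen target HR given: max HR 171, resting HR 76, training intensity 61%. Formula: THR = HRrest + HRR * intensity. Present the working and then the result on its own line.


HRR = HRmax - HRrest = 171 - 76 = 95
THR = 76 + 95 * 0.61
= 133.95 bpm

133.95 bpm


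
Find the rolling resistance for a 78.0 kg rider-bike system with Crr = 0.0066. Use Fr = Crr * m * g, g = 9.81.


m * g = 78.0 * 9.81 = 765.18 N
Fr = 0.0066 * 765.18 = 5.05 N

5.05 N


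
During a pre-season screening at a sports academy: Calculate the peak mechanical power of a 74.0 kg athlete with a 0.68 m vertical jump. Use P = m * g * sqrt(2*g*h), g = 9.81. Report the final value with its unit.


First, sqrt(2gh) = sqrt(2 * 9.81 * 0.68)
= sqrt(13.3416) = 3.652616 m/s
Power = 74.0 * 9.81 * 3.652616 = 2651.58 W

2651.58 W


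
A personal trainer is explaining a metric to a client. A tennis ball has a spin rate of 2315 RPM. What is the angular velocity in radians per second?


Convert RPM to rad/s: multiply by 2*pi and divide by 60
omega = 2315 * 2 * pi / 60
= 242.426 rad/s

242.426 rad/s


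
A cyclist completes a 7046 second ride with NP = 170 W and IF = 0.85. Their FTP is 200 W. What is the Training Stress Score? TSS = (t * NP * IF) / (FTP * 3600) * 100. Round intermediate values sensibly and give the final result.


t * NP * IF = 7046 * 170 * 0.85 = 1018147.0
FTP * 3600 = 720000
TSS = (1018147.0 / 720000) * 100 = 141.41

141.41 TSS


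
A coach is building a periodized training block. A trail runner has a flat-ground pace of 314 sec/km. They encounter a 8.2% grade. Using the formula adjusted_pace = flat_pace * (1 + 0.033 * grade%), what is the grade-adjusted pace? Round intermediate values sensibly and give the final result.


Grade factor = 1 + 0.033 * 8.2 = 1.2706
Adjusted = 314 * 1.2706 = 398.97 sec/km

398.97 s/km


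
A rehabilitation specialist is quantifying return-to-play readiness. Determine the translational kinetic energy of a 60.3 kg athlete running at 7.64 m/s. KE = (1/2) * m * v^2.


KE = 0.5 * m * v^2
= 0.5 * 60.3 * 7.64^2
= 0.5 * 60.3 * 58.3696
= 1759.84 J

1759.84 J


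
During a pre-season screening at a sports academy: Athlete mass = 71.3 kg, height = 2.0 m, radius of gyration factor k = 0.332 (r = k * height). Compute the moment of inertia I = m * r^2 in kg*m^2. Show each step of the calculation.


r = k * height = 0.332 * 2.0 = 0.664 m
r^2 = 0.664^2 = 0.440896
I = 71.3 * 0.440896 = 31.436 kg*m^2

31.436 kg*m^2


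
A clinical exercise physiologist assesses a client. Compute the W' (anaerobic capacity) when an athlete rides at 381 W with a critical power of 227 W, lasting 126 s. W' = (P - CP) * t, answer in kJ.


Above-CP power = 154 W
Duration = 126 s
W' = 154 * 126 = 19404 J
Convert: 19404 / 1000 = 19.404 kJ

19.404 kJ


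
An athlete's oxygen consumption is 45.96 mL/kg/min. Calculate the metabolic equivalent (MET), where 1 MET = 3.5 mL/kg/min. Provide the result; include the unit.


MET = VO2 / 3.5
= 45.96 / 3.5
= 13.13 METs

13.13 METs


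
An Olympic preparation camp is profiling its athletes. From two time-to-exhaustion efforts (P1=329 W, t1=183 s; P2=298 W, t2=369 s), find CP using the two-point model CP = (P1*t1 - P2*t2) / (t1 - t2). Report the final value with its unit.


Work in trial 1 = 60207 J
Work in trial 2 = 109962 J
Delta work = -49755 J
Delta time = -186 s
CP = -49755 / -186 = 267.5 W

267.5 W


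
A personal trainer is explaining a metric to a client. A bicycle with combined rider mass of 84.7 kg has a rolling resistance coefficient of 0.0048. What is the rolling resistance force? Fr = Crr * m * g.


Fr = 0.0048 * 84.7 * 9.81
= 0.40656 * 9.81
= 3.988 N

3.988 N


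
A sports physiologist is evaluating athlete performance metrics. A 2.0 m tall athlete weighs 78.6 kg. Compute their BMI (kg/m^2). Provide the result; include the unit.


height^2 = 4.0 m^2
BMI = 78.6 / 4.0 = 19.65 kg/m^2

19.65 kg/m^2


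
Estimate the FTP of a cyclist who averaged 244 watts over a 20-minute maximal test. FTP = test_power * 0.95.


FTP = 244 * 0.95 = 231.8 W

231.8 W


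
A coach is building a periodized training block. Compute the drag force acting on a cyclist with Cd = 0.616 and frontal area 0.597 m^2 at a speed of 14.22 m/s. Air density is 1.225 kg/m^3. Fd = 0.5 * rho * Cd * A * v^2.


Step 1: v^2 = 202.2084
Step 2: Fd = 0.5 * 1.225 * 0.616 * 0.597 * 202.2084
= 45.547 N

45.547 N


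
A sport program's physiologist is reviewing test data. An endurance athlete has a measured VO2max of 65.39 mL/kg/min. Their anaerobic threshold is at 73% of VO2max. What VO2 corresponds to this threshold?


Anaerobic threshold VO2 = VO2max * 73%
= 65.39 * 0.73
= 47.73 mL/kg/min

47.73 mL/kg/min


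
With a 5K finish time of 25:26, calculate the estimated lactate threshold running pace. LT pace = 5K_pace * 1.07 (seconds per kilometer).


Race duration = 1526 s for 5 km
Average pace = 1526 / 5 = 305.2 s/km
LT pace = 305.2 * 1.07
= 326.56 s/km

326.56 s/km


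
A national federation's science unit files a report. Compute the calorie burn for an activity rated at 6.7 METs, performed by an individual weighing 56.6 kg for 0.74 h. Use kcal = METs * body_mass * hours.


Product of METs and mass = 6.7 * 56.6 = 379.22
Total kcal = 379.22 * 0.74 = 280.62 kcal

280.62 kcal


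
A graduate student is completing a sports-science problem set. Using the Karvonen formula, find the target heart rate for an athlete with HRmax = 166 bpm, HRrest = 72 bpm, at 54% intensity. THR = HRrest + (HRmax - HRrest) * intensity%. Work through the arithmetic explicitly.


HRR = 166 - 72 = 94
THR = 72 + 94 * 0.54
= 72 + 50.76
= 122.76 bpm

122.76 bpm


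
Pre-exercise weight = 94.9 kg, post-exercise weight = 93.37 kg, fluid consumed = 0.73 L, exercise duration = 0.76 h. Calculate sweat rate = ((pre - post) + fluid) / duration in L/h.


Weight loss = 94.9 - 93.37 = 1.53 kg (approx L)
Total sweat = 1.53 + 0.73 = 2.26 L
Sweat rate = 2.26 / 0.76 = 2.974 L/h

2.974 L/h


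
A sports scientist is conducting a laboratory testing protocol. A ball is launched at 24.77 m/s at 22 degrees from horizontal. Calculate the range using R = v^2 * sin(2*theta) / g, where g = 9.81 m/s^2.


sin(2 * 22) = sin(44) = 0.694658
v^2 = 24.77^2 = 613.5529
R = 613.5529 * 0.694658 / 9.81
= 43.446 m

43.446 m


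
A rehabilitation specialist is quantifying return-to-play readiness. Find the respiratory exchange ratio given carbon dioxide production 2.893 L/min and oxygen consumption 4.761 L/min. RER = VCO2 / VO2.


VCO2 = 2.893 L/min
VO2 = 4.761 L/min
RER = 2.893 / 4.761 = 0.6076

0.6076


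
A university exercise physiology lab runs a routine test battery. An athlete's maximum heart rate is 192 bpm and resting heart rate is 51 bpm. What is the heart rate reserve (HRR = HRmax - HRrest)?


HRR = HRmax - HRrest
= 192 - 51
= 141 bpm

141 bpm


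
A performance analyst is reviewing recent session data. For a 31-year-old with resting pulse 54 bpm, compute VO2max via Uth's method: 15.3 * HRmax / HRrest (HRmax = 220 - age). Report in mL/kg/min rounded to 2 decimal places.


Step 1: HRmax = 220 - 31 = 189 bpm
Step 2: Ratio = 189 / 54 = 3.5
Step 3: VO2max = 15.3 * 3.5 = 53.55 mL/kg/min

53.55 mL/kg/min


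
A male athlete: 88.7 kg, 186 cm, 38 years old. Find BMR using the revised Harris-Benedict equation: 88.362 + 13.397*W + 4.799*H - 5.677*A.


Intercept = 88.362
Weight contribution = 13.397 * 88.7 = 1188.3139
Height contribution = 4.799 * 186 = 892.614
Age contribution = 5.677 * 38 = 215.726
BMR = 88.362 + 1188.3139 + 892.614 - 215.726
= 1953.56 kcal/day

1953.56 kcal/day


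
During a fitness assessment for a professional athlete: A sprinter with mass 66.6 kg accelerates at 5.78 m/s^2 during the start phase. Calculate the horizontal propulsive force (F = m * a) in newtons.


F = m * a
= 66.6 * 5.78
= 384.95 N

384.95 N


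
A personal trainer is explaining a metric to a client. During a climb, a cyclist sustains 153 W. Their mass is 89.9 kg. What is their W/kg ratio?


Power-to-weight = 153 W / 89.9 kg
= 1.702 W/kg

1.702 W/kg
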